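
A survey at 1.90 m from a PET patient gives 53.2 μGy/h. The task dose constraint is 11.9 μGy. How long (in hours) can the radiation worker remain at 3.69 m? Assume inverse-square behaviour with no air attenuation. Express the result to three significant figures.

0.844 h

Intensity scales as (d₁/d₂)², so rate at 3.69 m:
53.2 × (1.90/3.69)² = 53.2 × 0.2651 = 14.10 μGy/h.
Stay time = 11.9 μGy ÷ 14.10 μGy/h = 0.8440 h.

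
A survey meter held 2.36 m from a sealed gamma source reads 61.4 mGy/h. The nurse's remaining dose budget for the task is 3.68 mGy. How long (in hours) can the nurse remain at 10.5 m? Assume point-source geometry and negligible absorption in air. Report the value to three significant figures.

1.19 h

Intensity scales as (d₁/d₂)², so rate at 10.5 m:
61.4 × (2.36/10.5)² = 61.4 × 0.05052 = 3.102 mGy/h.
Stay time = 3.68 mGy ÷ 3.102 mGy/h = 1.186 h.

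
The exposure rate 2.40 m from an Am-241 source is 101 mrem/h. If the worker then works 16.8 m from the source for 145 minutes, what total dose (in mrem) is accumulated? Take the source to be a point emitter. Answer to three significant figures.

4.98 mrem

Using I₁d₁² = I₂d₂², rate at 16.8 m:
101 × (2.40/16.8)² = 101 × 0.02041 = 2.061 mrem/h.
Dose = rate × time = 2.061 mrem/h × 2.417 h = 4.981 mrem.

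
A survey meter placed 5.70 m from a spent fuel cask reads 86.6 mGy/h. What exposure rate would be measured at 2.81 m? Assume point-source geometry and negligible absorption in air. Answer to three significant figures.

Using I₁d₁² = I₂d₂², scaling from 5.70 m to 2.81 m:
86.6 × (5.70/2.81)² = 86.6 × 4.115 = 356.4 mGy/h.

356 mGy/h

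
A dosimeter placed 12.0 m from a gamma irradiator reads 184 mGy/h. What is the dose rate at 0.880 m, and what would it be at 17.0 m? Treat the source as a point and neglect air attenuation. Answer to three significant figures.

34200 mGy/h; 91.7 mGy/h

Applying the 1/r² law,
At 0.880 m: (12.0/0.880)² = 186.0, so 184 × 186.0 = 34220 mGy/h
At 17.0 m: 34220 × (0.880/17.0)² = 34220 × 0.002680 = 91.71 mGy/h.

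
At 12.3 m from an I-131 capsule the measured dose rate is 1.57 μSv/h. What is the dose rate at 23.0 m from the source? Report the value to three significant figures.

By the inverse-square law, scaling from 12.3 m to 23.0 m:
1.57 × (12.3/23.0)² = 1.57 × 0.2860 = 0.4490 μSv/h.

0.449 μSv/h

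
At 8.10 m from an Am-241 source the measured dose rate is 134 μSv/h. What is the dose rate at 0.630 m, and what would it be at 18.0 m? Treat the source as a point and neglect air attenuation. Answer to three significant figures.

Intensity scales as (d₁/d₂)², so
At 0.630 m: (8.10/0.630)² = 165.3, so 134 × 165.3 = 22150 μSv/h
At 18.0 m: 22150 × (0.630/18.0)² = 22150 × 0.001225 = 27.13 μSv/h.

22200 μSv/h; 27.1 μSv/h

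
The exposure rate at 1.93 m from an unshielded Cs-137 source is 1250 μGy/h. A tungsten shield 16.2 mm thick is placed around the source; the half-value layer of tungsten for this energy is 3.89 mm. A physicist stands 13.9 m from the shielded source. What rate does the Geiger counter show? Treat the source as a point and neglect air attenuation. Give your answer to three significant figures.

1.34 μGy/h

Distance alone: (1.93/13.9)² = 0.01928, so 1250 × 0.01928 = 24.10 μGy/h.
Shield: 16.2/3.89 = 4.165 half-value layers → attenuation 2^(−4.165) = 0.05575.
Combined: 24.10 × 0.05575 = 1.344 μGy/h.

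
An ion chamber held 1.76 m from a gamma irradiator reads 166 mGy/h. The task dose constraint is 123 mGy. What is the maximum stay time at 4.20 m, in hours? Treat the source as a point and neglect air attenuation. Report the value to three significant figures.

Using I₁d₁² = I₂d₂², rate at 4.20 m:
166 × (1.76/4.20)² = 166 × 0.1756 = 29.15 mGy/h.
Stay time = 123 mGy ÷ 29.15 mGy/h = 4.220 h.

4.22 h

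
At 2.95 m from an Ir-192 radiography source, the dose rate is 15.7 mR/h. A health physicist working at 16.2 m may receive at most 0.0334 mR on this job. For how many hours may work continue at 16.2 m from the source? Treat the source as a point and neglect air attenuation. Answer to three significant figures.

Using I₁d₁² = I₂d₂², rate at 16.2 m:
15.7 × (2.95/16.2)² = 15.7 × 0.03316 = 0.5206 mR/h.
Stay time = 0.0334 mR ÷ 0.5206 mR/h = 0.06416 h.

0.0642 h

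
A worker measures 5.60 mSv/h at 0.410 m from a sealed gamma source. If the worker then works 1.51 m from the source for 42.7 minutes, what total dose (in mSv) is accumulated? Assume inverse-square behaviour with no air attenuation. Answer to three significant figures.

0.294 mSv

Since intensity falls as 1/r², rate at 1.51 m:
(0.410/1.51)² = 0.07372, so 5.60 × 0.07372 = 0.4128 mSv/h.
Dose = rate × time = 0.4128 mSv/h × 0.7117 h = 0.2938 mSv.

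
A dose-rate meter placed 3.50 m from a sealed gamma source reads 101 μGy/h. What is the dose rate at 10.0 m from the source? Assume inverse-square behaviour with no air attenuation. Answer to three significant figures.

12.4 μGy/h

Since intensity falls as 1/r², scaling from 3.50 m to 10.0 m:
101 × (3.50/10.0)² = 101 × 0.1225 = 12.37 μGy/h.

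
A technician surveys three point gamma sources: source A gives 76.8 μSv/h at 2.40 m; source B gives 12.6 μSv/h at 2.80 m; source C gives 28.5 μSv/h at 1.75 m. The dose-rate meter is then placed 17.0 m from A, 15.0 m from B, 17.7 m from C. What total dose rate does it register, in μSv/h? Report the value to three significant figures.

2.25 μSv/h

By superposition, sum each source's inverse-square contribution:
A: 76.8 × (2.40/17.0)² = 1.531 μSv/h
B: 12.6 × (2.80/15.0)² = 0.4390 μSv/h
C: 28.5 × (1.75/17.7)² = 0.2786 μSv/h
Total = 1.531 + 0.4390 + 0.2786 = 2.249 μSv/h.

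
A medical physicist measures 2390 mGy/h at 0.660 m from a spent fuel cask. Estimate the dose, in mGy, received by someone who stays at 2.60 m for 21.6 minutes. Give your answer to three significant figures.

Intensity scales as (d₁/d₂)², so rate at 2.60 m:
(0.660/2.60)² = 0.06444, so 2390 × 0.06444 = 154.0 mGy/h.
Dose = rate × time = 154.0 mGy/h × 0.3600 h = 55.44 mGy.

55.4 mGy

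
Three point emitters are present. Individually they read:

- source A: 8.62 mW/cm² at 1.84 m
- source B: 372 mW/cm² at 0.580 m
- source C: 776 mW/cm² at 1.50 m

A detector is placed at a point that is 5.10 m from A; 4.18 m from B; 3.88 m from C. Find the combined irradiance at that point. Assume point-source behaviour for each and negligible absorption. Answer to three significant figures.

Each source contributes Iᵢ·(dᵢ/rᵢ)²; contributions add.
A: 8.62 × (1.84/5.10)² = 1.122 mW/cm²
B: 372 × (0.580/4.18)² = 7.162 mW/cm²
C: 776 × (1.50/3.88)² = 116.0 mW/cm²
Total = 1.122 + 7.162 + 116.0 = 124.3 mW/cm².

124 mW/cm²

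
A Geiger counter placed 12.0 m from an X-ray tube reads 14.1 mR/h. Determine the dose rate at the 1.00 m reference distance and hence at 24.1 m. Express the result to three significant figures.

Using I₁d₁² = I₂d₂²,
At 1.00 m: (12.0/1.00)² = 144.0, so 14.1 × 144.0 = 2030 mR/h
At 24.1 m: 2030 × (1.00/24.1)² = 2030 × 0.001722 = 3.496 mR/h.

2030 mR/h; 3.50 mR/h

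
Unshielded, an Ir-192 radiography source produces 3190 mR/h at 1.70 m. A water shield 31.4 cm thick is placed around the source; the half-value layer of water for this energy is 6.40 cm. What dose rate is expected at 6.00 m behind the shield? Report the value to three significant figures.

8.54 mR/h

Distance alone: (1.70/6.00)² = 0.08028, so 3190 × 0.08028 = 256.1 mR/h.
Shield: 31.4/6.40 = 4.906 half-value layers → attenuation 2^(−4.906) = 0.03335.
Combined: 256.1 × 0.03335 = 8.541 mR/h.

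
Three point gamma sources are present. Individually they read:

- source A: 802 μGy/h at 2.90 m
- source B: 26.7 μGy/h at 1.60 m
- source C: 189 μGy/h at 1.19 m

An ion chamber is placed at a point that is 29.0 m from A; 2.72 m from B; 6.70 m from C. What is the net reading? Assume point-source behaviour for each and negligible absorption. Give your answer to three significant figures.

23.2 μGy/h

Each source contributes Iᵢ·(dᵢ/rᵢ)²; contributions add.
A: 802 × (2.90/29.0)² = 8.020 μGy/h
B: 26.7 × (1.60/2.72)² = 9.239 μGy/h
C: 189 × (1.19/6.70)² = 5.962 μGy/h
Total = 8.020 + 9.239 + 5.962 = 23.22 μGy/h.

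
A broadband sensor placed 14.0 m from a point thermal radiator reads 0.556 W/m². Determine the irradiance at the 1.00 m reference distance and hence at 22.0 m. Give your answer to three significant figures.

109 W/m²; 0.225 W/m²

Since intensity falls as 1/r²,
At 1.00 m: (14.0/1.00)² = 196.0, so 0.556 × 196.0 = 109.0 W/m²
At 22.0 m: 109.0 × (1.00/22.0)² = 109.0 × 0.002066 = 0.2252 W/m².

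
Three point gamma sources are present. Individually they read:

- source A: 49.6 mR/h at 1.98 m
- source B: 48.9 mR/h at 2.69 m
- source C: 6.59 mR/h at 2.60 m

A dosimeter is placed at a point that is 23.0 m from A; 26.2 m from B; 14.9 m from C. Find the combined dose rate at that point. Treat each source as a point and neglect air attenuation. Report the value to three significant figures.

1.08 mR/h

Each source contributes Iᵢ·(dᵢ/rᵢ)²; contributions add.
A: 49.6 × (1.98/23.0)² = 0.3676 mR/h
B: 48.9 × (2.69/26.2)² = 0.5155 mR/h
C: 6.59 × (2.60/14.9)² = 0.2007 mR/h
Total = 0.3676 + 0.5155 + 0.2007 = 1.084 mR/h.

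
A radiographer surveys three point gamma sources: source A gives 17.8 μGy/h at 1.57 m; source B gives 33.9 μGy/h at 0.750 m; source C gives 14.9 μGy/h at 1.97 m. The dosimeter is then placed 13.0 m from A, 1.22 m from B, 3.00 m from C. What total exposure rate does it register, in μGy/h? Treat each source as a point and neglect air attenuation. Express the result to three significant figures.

19.5 μGy/h

Each source contributes Iᵢ·(dᵢ/rᵢ)²; contributions add.
A: 17.8 × (1.57/13.0)² = 0.2596 μGy/h
B: 33.9 × (0.750/1.22)² = 12.81 μGy/h
C: 14.9 × (1.97/3.00)² = 6.425 μGy/h
Total = 0.2596 + 12.81 + 6.425 = 19.49 μGy/h.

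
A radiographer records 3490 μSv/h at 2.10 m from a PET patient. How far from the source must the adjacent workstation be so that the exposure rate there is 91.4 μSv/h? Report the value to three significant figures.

13.0 m

Using I₁d₁² = I₂d₂², d₂ = d₁·√(I₁/I₂).
I₁/I₂ = 3490/91.4 = 38.18, so d₂ = 2.10 × √38.18 = 12.98 m.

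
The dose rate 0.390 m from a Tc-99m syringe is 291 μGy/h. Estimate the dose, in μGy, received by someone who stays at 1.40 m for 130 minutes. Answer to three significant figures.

48.9 μGy

Since intensity falls as 1/r², rate at 1.40 m:
(0.390/1.40)² = 0.07760, so 291 × 0.07760 = 22.58 μGy/h.
Dose = rate × time = 22.58 μGy/h × 2.167 h = 48.93 μGy.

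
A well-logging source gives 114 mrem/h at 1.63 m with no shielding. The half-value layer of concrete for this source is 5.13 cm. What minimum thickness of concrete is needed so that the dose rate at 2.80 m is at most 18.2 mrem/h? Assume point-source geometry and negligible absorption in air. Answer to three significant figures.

5.57 cm

At 2.80 m, distance alone gives (1.63/2.80)² = 0.3389, so 114 × 0.3389 = 38.63 mrem/h.
Further attenuation needed: 38.63/18.2 = 2.123.
n = log₂(2.123) = 1.086 half-value layers.
Thickness = 1.086 × 5.13 cm = 5.571 cm.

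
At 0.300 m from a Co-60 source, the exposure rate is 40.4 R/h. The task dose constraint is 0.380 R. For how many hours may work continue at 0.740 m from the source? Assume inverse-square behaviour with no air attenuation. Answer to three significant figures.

Applying the 1/r² law, rate at 0.740 m:
(0.300/0.740)² = 0.1644, so 40.4 × 0.1644 = 6.642 R/h.
Stay time = 0.380 R ÷ 6.642 R/h = 0.05721 h.

0.0572 h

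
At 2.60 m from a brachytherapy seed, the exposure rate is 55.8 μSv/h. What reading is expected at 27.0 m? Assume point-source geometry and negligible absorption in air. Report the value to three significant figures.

0.517 μSv/h

Intensity scales as (d₁/d₂)², so the rate at 27.0 m is
55.8 × (2.60/27.0)² = 55.8 × 0.009273 = 0.5174 μSv/h.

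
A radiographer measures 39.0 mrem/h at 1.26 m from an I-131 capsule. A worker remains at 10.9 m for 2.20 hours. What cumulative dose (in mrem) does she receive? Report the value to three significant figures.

1.15 mrem

Using I₁d₁² = I₂d₂², rate at 10.9 m:
39.0 × (1.26/10.9)² = 39.0 × 0.01336 = 0.5210 mrem/h.
Dose = rate × time = 0.5210 mrem/h × 2.200 h = 1.146 mrem.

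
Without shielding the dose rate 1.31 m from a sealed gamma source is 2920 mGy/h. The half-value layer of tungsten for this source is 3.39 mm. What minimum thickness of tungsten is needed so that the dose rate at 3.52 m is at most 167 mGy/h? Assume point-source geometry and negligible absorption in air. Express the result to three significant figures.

At 3.52 m, distance alone gives (1.31/3.52)² = 0.1385, so 2920 × 0.1385 = 404.4 mGy/h.
Further attenuation needed: 404.4/167 = 2.422.
n = log₂(2.422) = 1.276 half-value layers.
Thickness = 1.276 × 3.39 mm = 4.326 mm.

4.33 mm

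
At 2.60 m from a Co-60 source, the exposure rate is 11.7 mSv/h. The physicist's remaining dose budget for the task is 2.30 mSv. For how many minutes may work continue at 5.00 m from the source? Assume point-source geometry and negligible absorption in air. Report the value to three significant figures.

43.6 min

Using I₁d₁² = I₂d₂², rate at 5.00 m:
11.7 × (2.60/5.00)² = 11.7 × 0.2704 = 3.164 mSv/h.
Stay time = 2.30 mSv ÷ 3.164 mSv/h = 0.7269 h = 43.61 min.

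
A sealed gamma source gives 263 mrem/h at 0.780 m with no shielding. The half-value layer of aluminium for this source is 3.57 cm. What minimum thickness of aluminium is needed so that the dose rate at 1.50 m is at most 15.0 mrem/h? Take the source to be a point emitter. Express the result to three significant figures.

At 1.50 m, distance alone gives (0.780/1.50)² = 0.2704, so 263 × 0.2704 = 71.12 mrem/h.
Further attenuation needed: 71.12/15.0 = 4.741.
n = log₂(4.741) = 2.245 half-value layers.
Thickness = 2.245 × 3.57 cm = 8.015 cm.

8.02 cm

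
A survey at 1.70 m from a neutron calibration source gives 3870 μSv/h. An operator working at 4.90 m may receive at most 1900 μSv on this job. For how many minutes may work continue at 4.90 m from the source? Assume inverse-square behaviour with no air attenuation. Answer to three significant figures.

245 min

By the inverse-square law, rate at 4.90 m:
(1.70/4.90)² = 0.1204, so 3870 × 0.1204 = 465.9 μSv/h.
Stay time = 1900 μSv ÷ 465.9 μSv/h = 4.078 h = 244.7 min.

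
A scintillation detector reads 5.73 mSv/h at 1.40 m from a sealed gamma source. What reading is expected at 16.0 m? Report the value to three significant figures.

Applying the 1/r² law, the rate at 16.0 m is
(1.40/16.0)² = 0.007656, so 5.73 × 0.007656 = 0.04387 mSv/h.

0.0439 mSv/h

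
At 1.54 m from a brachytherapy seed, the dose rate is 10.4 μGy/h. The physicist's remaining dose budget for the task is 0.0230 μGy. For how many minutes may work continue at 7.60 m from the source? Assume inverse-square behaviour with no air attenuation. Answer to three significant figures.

Using I₁d₁² = I₂d₂², rate at 7.60 m:
10.4 × (1.54/7.60)² = 10.4 × 0.04106 = 0.4270 μGy/h.
Stay time = 0.0230 μGy ÷ 0.4270 μGy/h = 0.05386 h = 3.232 min.

3.23 min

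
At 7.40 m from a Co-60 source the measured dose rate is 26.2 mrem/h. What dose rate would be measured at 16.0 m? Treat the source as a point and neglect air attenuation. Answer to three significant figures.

Since intensity falls as 1/r², scaling from 7.40 m to 16.0 m:
26.2 × (7.40/16.0)² = 26.2 × 0.2139 = 5.604 mrem/h.

5.60 mrem/h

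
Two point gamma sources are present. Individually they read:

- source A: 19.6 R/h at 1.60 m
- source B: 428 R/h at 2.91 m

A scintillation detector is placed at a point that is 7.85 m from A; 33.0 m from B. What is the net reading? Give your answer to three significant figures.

By superposition, sum each source's inverse-square contribution:
A: 19.6 × (1.60/7.85)² = 0.8142 R/h
B: 428 × (2.91/33.0)² = 3.328 R/h
Total = 0.8142 + 3.328 = 4.142 R/h.

4.14 R/h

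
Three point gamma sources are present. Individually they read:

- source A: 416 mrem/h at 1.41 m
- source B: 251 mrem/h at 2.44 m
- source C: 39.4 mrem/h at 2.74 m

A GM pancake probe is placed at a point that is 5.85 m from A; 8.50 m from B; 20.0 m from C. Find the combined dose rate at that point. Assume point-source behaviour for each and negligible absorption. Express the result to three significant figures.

45.6 mrem/h

By superposition, sum each source's inverse-square contribution:
A: 416 × (1.41/5.85)² = 24.17 mrem/h
B: 251 × (2.44/8.50)² = 20.68 mrem/h
C: 39.4 × (2.74/20.0)² = 0.7395 mrem/h
Total = 24.17 + 20.68 + 0.7395 = 45.59 mrem/h.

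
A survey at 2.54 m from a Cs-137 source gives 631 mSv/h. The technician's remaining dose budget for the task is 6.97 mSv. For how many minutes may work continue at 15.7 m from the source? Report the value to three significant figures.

Intensity scales as (d₁/d₂)², so rate at 15.7 m:
631 × (2.54/15.7)² = 631 × 0.02617 = 16.51 mSv/h.
Stay time = 6.97 mSv ÷ 16.51 mSv/h = 0.4222 h = 25.33 min.

25.3 min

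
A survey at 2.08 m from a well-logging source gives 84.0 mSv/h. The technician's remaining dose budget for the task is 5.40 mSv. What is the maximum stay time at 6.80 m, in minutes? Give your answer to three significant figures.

41.2 min

Using I₁d₁² = I₂d₂², rate at 6.80 m:
84.0 × (2.08/6.80)² = 84.0 × 0.09356 = 7.859 mSv/h.
Stay time = 5.40 mSv ÷ 7.859 mSv/h = 0.6871 h = 41.23 min.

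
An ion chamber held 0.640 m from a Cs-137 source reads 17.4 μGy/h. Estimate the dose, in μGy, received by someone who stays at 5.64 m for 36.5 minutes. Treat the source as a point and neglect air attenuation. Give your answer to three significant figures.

0.136 μGy

Since intensity falls as 1/r², rate at 5.64 m:
(0.640/5.64)² = 0.01288, so 17.4 × 0.01288 = 0.2241 μGy/h.
Dose = rate × time = 0.2241 μGy/h × 0.6083 h = 0.1363 μGy.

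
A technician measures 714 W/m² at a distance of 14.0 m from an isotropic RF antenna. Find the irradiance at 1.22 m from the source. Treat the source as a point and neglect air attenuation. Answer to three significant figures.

94000 W/m²

Using I₁d₁² = I₂d₂², the rate at 1.22 m is
(14.0/1.22)² = 131.7, so 714 × 131.7 = 94030 W/m².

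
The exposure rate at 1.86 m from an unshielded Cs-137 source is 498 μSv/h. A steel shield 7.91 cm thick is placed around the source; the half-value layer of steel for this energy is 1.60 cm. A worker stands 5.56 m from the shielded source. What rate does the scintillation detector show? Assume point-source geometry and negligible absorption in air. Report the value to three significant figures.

1.81 μSv/h

Distance alone: 498 × (1.86/5.56)² = 498 × 0.1119 = 55.73 μSv/h.
Shield: 7.91/1.60 = 4.944 half-value layers → attenuation 2^(−4.944) = 0.03249.
Combined: 55.73 × 0.03249 = 1.811 μSv/h.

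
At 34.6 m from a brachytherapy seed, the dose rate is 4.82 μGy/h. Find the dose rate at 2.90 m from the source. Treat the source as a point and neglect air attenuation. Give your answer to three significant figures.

686 μGy/h

Intensity scales as (d₁/d₂)², so the rate at 2.90 m is
(34.6/2.90)² = 142.3, so 4.82 × 142.3 = 685.9 μGy/h.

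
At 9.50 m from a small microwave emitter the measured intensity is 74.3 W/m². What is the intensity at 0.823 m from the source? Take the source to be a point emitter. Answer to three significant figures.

Since intensity falls as 1/r², scaling from 9.50 m to 0.823 m:
74.3 × (9.50/0.823)² = 74.3 × 133.2 = 9897 W/m².

9900 W/m²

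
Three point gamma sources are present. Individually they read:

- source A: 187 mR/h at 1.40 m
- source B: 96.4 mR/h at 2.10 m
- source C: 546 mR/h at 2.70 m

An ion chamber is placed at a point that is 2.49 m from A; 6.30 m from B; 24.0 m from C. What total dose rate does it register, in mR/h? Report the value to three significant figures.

Each source contributes Iᵢ·(dᵢ/rᵢ)²; contributions add.
A: 187 × (1.40/2.49)² = 59.12 mR/h
B: 96.4 × (2.10/6.30)² = 10.71 mR/h
C: 546 × (2.70/24.0)² = 6.910 mR/h
Total = 59.12 + 10.71 + 6.910 = 76.74 mR/h.

76.7 mR/h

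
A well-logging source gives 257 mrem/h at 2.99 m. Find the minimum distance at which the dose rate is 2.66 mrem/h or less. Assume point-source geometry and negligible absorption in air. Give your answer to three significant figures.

Using I₁d₁² = I₂d₂², d₂ = d₁·√(I₁/I₂).
I₁/I₂ = 257/2.66 = 96.62, so d₂ = 2.99 × √96.62 = 29.39 m.

29.4 m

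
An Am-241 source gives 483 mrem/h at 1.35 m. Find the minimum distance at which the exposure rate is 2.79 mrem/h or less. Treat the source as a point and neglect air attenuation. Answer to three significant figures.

17.8 m

Applying the 1/r² law, d₂ = d₁·√(I₁/I₂).
I₁/I₂ = 483/2.79 = 173.1, so d₂ = 1.35 × √173.1 = 17.76 m.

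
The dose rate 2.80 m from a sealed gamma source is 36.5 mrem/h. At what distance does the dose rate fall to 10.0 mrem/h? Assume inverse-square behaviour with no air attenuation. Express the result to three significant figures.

5.35 m

By the inverse-square law, d₂ = d₁·√(I₁/I₂).
I₁/I₂ = 36.5/10.0 = 3.650, so d₂ = 2.80 × √3.650 = 5.349 m.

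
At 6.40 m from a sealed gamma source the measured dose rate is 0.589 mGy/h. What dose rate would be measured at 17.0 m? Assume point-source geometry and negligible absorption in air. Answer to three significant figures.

By the inverse-square law, scaling from 6.40 m to 17.0 m:
(6.40/17.0)² = 0.1417, so 0.589 × 0.1417 = 0.08346 mGy/h.

0.0835 mGy/h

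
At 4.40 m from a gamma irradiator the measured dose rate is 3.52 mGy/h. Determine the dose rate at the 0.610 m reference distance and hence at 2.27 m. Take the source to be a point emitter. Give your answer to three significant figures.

183 mGy/h; 13.2 mGy/h

Since intensity falls as 1/r²,
At 0.610 m: (4.40/0.610)² = 52.03, so 3.52 × 52.03 = 183.1 mGy/h
At 2.27 m: (0.610/2.27)² = 0.07221, so 183.1 × 0.07221 = 13.22 mGy/h.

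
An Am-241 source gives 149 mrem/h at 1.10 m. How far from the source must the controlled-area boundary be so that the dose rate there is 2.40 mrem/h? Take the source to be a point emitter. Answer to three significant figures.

Applying the 1/r² law, d₂ = d₁·√(I₁/I₂).
I₁/I₂ = 149/2.40 = 62.08, so d₂ = 1.10 × √62.08 = 8.667 m.

8.67 m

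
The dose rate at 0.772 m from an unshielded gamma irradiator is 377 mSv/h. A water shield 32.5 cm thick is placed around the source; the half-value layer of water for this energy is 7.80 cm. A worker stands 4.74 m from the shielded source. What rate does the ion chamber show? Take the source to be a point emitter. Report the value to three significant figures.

Distance alone: 377 × (0.772/4.74)² = 377 × 0.02653 = 10.00 mSv/h.
Shield: 32.5/7.80 = 4.167 half-value layers → attenuation 2^(−4.167) = 0.05567.
Combined: 10.00 × 0.05567 = 0.5567 mSv/h.

0.557 mSv/h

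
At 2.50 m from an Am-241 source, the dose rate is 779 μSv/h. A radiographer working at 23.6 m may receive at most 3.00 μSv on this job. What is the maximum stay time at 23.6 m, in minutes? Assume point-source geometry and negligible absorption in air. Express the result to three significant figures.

20.6 min

Using I₁d₁² = I₂d₂², rate at 23.6 m:
(2.50/23.6)² = 0.01122, so 779 × 0.01122 = 8.740 μSv/h.
Stay time = 3.00 μSv ÷ 8.740 μSv/h = 0.3432 h = 20.59 min.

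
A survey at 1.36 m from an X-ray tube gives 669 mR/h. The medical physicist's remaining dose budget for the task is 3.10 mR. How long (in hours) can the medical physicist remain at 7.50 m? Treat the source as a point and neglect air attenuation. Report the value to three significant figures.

0.141 h

Using I₁d₁² = I₂d₂², rate at 7.50 m:
(1.36/7.50)² = 0.03288, so 669 × 0.03288 = 22.00 mR/h.
Stay time = 3.10 mR ÷ 22.00 mR/h = 0.1409 h.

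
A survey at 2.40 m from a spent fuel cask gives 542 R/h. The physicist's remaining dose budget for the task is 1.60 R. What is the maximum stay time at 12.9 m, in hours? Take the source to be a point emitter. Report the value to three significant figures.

By the inverse-square law, rate at 12.9 m:
(2.40/12.9)² = 0.03461, so 542 × 0.03461 = 18.76 R/h.
Stay time = 1.60 R ÷ 18.76 R/h = 0.08529 h.

0.0853 h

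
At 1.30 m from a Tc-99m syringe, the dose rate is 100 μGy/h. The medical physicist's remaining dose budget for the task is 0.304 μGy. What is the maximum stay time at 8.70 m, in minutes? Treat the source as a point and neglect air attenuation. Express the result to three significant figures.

Using I₁d₁² = I₂d₂², rate at 8.70 m:
(1.30/8.70)² = 0.02233, so 100 × 0.02233 = 2.233 μGy/h.
Stay time = 0.304 μGy ÷ 2.233 μGy/h = 0.1361 h = 8.166 min.

8.17 min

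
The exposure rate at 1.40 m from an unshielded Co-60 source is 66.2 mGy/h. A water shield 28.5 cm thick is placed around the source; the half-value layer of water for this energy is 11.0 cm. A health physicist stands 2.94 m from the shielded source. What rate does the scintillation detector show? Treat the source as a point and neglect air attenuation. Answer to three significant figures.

Distance alone: 66.2 × (1.40/2.94)² = 66.2 × 0.2268 = 15.01 mGy/h.
Shield: 28.5/11.0 = 2.591 half-value layers → attenuation 2^(−2.591) = 0.1660.
Combined: 15.01 × 0.1660 = 2.492 mGy/h.

2.49 mGy/h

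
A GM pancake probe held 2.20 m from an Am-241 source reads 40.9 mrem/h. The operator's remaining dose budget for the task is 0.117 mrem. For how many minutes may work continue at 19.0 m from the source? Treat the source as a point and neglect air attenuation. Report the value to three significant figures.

12.8 min

Applying the 1/r² law, rate at 19.0 m:
40.9 × (2.20/19.0)² = 40.9 × 0.01341 = 0.5485 mrem/h.
Stay time = 0.117 mrem ÷ 0.5485 mrem/h = 0.2133 h = 12.80 min.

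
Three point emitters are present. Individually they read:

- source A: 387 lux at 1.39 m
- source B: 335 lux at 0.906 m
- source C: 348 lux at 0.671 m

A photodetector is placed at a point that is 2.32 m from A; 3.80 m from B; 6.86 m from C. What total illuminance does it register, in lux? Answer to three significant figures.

Each source contributes Iᵢ·(dᵢ/rᵢ)²; contributions add.
A: 387 × (1.39/2.32)² = 138.9 lux
B: 335 × (0.906/3.80)² = 19.04 lux
C: 348 × (0.671/6.86)² = 3.329 lux
Total = 138.9 + 19.04 + 3.329 = 161.3 lux.

161 lux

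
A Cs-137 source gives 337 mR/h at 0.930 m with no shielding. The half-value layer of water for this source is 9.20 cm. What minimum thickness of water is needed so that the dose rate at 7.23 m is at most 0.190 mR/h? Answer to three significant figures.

At 7.23 m, distance alone gives 337 × (0.930/7.23)² = 337 × 0.01655 = 5.577 mR/h.
Further attenuation needed: 5.577/0.190 = 29.35.
n = log₂(29.35) = 4.875 half-value layers.
Thickness = 4.875 × 9.20 cm = 44.85 cm.

44.9 cm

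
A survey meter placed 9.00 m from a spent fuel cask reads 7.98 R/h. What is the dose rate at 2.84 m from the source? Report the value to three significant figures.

80.1 R/h

By the inverse-square law, scaling from 9.00 m to 2.84 m:
(9.00/2.84)² = 10.04, so 7.98 × 10.04 = 80.12 R/h.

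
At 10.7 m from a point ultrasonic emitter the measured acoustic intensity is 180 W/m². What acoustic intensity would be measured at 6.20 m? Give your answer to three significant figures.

Since intensity falls as 1/r², scaling from 10.7 m to 6.20 m:
(10.7/6.20)² = 2.978, so 180 × 2.978 = 536.0 W/m².

536 W/m²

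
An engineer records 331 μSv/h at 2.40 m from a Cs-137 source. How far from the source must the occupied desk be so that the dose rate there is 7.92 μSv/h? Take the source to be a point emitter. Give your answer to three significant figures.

By the inverse-square law, d₂ = d₁·√(I₁/I₂).
I₁/I₂ = 331/7.92 = 41.79, so d₂ = 2.40 × √41.79 = 15.51 m.

15.5 m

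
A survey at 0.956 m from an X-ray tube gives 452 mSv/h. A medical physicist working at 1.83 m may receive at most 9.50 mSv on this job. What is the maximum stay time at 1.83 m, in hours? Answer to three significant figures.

Using I₁d₁² = I₂d₂², rate at 1.83 m:
452 × (0.956/1.83)² = 452 × 0.2729 = 123.4 mSv/h.
Stay time = 9.50 mSv ÷ 123.4 mSv/h = 0.07699 h.

0.0770 h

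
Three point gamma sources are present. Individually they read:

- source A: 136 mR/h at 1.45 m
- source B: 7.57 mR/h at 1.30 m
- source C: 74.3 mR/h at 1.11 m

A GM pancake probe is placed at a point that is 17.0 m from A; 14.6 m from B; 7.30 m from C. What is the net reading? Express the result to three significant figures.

By superposition, sum each source's inverse-square contribution:
A: 136 × (1.45/17.0)² = 0.9894 mR/h
B: 7.57 × (1.30/14.6)² = 0.06002 mR/h
C: 74.3 × (1.11/7.30)² = 1.718 mR/h
Total = 0.9894 + 0.06002 + 1.718 = 2.767 mR/h.

2.77 mR/h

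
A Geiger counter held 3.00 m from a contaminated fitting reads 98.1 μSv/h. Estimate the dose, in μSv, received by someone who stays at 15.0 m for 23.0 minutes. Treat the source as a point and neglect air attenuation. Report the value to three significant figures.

1.50 μSv

Applying the 1/r² law, rate at 15.0 m:
98.1 × (3.00/15.0)² = 98.1 × 0.04000 = 3.924 μSv/h.
Dose = rate × time = 3.924 μSv/h × 0.3833 h = 1.504 μSv.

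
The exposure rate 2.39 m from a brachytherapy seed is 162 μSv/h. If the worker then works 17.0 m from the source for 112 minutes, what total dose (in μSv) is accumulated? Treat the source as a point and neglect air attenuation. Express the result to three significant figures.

By the inverse-square law, rate at 17.0 m:
(2.39/17.0)² = 0.01977, so 162 × 0.01977 = 3.203 μSv/h.
Dose = rate × time = 3.203 μSv/h × 1.867 h = 5.980 μSv.

5.98 μSv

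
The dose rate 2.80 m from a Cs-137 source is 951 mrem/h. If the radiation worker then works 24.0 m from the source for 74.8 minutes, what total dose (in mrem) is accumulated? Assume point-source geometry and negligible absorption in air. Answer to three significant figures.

Using I₁d₁² = I₂d₂², rate at 24.0 m:
951 × (2.80/24.0)² = 951 × 0.01361 = 12.94 mrem/h.
Dose = rate × time = 12.94 mrem/h × 1.247 h = 16.14 mrem.

16.1 mrem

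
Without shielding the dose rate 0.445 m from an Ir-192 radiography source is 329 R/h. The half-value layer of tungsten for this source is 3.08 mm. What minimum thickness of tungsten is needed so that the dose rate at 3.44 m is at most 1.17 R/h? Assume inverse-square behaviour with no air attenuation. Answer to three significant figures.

6.88 mm

At 3.44 m, distance alone gives (0.445/3.44)² = 0.01673, so 329 × 0.01673 = 5.504 R/h.
Further attenuation needed: 5.504/1.17 = 4.704.
n = log₂(4.704) = 2.234 half-value layers.
Thickness = 2.234 × 3.08 mm = 6.881 mm.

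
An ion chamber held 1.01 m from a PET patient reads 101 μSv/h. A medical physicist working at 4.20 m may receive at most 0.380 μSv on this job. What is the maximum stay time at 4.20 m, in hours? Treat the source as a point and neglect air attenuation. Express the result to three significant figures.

Applying the 1/r² law, rate at 4.20 m:
(1.01/4.20)² = 0.05783, so 101 × 0.05783 = 5.841 μSv/h.
Stay time = 0.380 μSv ÷ 5.841 μSv/h = 0.06506 h.

0.0651 h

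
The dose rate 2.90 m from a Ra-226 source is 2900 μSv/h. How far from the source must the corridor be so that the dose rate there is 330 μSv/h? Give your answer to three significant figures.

Applying the 1/r² law, d₂ = d₁·√(I₁/I₂).
I₁/I₂ = 2900/330 = 8.788, so d₂ = 2.90 × √8.788 = 8.597 m.

8.60 m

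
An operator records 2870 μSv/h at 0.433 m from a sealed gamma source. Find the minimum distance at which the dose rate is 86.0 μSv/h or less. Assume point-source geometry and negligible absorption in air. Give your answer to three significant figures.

By the inverse-square law, d₂ = d₁·√(I₁/I₂).
I₁/I₂ = 2870/86.0 = 33.37, so d₂ = 0.433 × √33.37 = 2.501 m.

2.50 m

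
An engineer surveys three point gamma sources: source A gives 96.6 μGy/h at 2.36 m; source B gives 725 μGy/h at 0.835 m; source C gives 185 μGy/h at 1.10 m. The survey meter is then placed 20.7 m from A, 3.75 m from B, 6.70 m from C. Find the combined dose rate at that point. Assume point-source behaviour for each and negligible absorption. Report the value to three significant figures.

42.2 μGy/h

Each source contributes Iᵢ·(dᵢ/rᵢ)²; contributions add.
A: 96.6 × (2.36/20.7)² = 1.256 μGy/h
B: 725 × (0.835/3.75)² = 35.95 μGy/h
C: 185 × (1.10/6.70)² = 4.987 μGy/h
Total = 1.256 + 35.95 + 4.987 = 42.19 μGy/h.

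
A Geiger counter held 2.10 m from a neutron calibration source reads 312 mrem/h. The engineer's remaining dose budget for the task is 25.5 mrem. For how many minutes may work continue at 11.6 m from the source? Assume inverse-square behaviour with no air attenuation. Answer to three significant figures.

150 min

By the inverse-square law, rate at 11.6 m:
(2.10/11.6)² = 0.03277, so 312 × 0.03277 = 10.22 mrem/h.
Stay time = 25.5 mrem ÷ 10.22 mrem/h = 2.495 h = 149.7 min.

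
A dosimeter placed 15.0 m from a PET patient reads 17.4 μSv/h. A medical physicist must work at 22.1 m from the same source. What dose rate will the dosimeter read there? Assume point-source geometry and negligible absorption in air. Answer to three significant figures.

8.02 μSv/h

By the inverse-square law, scaling from 15.0 m to 22.1 m:
17.4 × (15.0/22.1)² = 17.4 × 0.4607 = 8.016 μSv/h.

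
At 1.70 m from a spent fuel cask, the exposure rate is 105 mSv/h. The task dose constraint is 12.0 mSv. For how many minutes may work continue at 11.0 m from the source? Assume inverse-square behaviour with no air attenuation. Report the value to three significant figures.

By the inverse-square law, rate at 11.0 m:
105 × (1.70/11.0)² = 105 × 0.02388 = 2.507 mSv/h.
Stay time = 12.0 mSv ÷ 2.507 mSv/h = 4.787 h = 287.2 min.

287 min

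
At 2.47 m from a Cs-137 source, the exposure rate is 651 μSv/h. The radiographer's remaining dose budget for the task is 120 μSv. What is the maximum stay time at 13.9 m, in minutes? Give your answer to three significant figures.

350 min

Using I₁d₁² = I₂d₂², rate at 13.9 m:
651 × (2.47/13.9)² = 651 × 0.03158 = 20.56 μSv/h.
Stay time = 120 μSv ÷ 20.56 μSv/h = 5.837 h = 350.2 min.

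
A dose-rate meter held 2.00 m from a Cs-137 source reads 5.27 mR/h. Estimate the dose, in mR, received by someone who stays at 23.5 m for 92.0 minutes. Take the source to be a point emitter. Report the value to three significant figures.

Applying the 1/r² law, rate at 23.5 m:
(2.00/23.5)² = 0.007243, so 5.27 × 0.007243 = 0.03817 mR/h.
Dose = rate × time = 0.03817 mR/h × 1.533 h = 0.05851 mR.

0.0585 mR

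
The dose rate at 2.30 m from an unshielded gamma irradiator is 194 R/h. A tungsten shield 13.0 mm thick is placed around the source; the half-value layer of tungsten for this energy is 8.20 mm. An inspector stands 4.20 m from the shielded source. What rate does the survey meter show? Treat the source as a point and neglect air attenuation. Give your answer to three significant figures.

19.4 R/h

Distance alone: (2.30/4.20)² = 0.2999, so 194 × 0.2999 = 58.18 R/h.
Shield: 13.0/8.20 = 1.585 half-value layers → attenuation 2^(−1.585) = 0.3333.
Combined: 58.18 × 0.3333 = 19.39 R/h.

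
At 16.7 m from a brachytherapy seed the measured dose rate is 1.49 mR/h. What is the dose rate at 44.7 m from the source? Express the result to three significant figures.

Using I₁d₁² = I₂d₂², scaling from 16.7 m to 44.7 m:
1.49 × (16.7/44.7)² = 1.49 × 0.1396 = 0.2080 mR/h.

0.208 mR/h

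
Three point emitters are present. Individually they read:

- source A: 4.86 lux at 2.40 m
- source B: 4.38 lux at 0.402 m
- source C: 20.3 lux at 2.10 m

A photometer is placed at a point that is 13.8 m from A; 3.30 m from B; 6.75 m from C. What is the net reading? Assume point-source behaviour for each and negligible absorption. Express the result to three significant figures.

2.18 lux

By superposition, sum each source's inverse-square contribution:
A: 4.86 × (2.40/13.8)² = 0.1470 lux
B: 4.38 × (0.402/3.30)² = 0.06500 lux
C: 20.3 × (2.10/6.75)² = 1.965 lux
Total = 0.1470 + 0.06500 + 1.965 = 2.177 lux.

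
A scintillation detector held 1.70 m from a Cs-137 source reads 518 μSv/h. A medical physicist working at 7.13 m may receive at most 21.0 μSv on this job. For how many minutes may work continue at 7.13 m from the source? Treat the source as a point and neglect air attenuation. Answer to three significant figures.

42.8 min

By the inverse-square law, rate at 7.13 m:
(1.70/7.13)² = 0.05685, so 518 × 0.05685 = 29.45 μSv/h.
Stay time = 21.0 μSv ÷ 29.45 μSv/h = 0.7131 h = 42.79 min.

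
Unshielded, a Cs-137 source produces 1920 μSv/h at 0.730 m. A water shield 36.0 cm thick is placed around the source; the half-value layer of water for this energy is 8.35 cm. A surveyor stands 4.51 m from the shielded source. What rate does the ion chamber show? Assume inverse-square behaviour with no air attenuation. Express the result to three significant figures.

2.53 μSv/h

Distance alone: 1920 × (0.730/4.51)² = 1920 × 0.02620 = 50.30 μSv/h.
Shield: 36.0/8.35 = 4.311 half-value layers → attenuation 2^(−4.311) = 0.05038.
Combined: 50.30 × 0.05038 = 2.534 μSv/h.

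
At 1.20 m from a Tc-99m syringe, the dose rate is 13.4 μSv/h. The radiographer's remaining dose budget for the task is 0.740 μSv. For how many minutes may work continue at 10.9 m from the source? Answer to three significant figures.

By the inverse-square law, rate at 10.9 m:
13.4 × (1.20/10.9)² = 13.4 × 0.01212 = 0.1624 μSv/h.
Stay time = 0.740 μSv ÷ 0.1624 μSv/h = 4.557 h = 273.4 min.

273 min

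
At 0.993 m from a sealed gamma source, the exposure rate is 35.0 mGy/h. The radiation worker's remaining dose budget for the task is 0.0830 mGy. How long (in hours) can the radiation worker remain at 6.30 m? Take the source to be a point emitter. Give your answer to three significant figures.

0.0955 h

By the inverse-square law, rate at 6.30 m:
35.0 × (0.993/6.30)² = 35.0 × 0.02484 = 0.8694 mGy/h.
Stay time = 0.0830 mGy ÷ 0.8694 mGy/h = 0.09547 h.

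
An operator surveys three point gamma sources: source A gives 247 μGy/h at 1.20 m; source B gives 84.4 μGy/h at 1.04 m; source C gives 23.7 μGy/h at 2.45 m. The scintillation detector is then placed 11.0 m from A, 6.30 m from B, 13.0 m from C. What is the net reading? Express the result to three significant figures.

Each source contributes Iᵢ·(dᵢ/rᵢ)²; contributions add.
A: 247 × (1.20/11.0)² = 2.940 μGy/h
B: 84.4 × (1.04/6.30)² = 2.300 μGy/h
C: 23.7 × (2.45/13.0)² = 0.8418 μGy/h
Total = 2.940 + 2.300 + 0.8418 = 6.082 μGy/h.

6.08 μGy/h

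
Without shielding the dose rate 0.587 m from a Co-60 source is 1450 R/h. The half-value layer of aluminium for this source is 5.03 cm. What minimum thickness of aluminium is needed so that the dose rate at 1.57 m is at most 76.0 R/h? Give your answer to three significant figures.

At 1.57 m, distance alone gives 1450 × (0.587/1.57)² = 1450 × 0.1398 = 202.7 R/h.
Further attenuation needed: 202.7/76.0 = 2.667.
n = log₂(2.667) = 1.415 half-value layers.
Thickness = 1.415 × 5.03 cm = 7.117 cm.

7.12 cm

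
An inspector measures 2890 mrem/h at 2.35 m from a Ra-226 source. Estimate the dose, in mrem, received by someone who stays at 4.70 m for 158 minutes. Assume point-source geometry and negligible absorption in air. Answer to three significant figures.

Since intensity falls as 1/r², rate at 4.70 m:
2890 × (2.35/4.70)² = 2890 × 0.2500 = 722.5 mrem/h.
Dose = rate × time = 722.5 mrem/h × 2.633 h = 1902 mrem.

1900 mrem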